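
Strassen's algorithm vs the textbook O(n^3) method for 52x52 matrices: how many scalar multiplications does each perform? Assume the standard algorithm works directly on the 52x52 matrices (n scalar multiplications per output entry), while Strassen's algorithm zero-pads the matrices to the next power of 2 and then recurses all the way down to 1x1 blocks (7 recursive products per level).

Matrix multiplication for 52x52 matrices:

Strassen's algorithm requires power-of-2 dimensions. Pad 52x52 to 64x64 (next power of 2).

Standard algorithm: 52^3 = 140608 multiplications
Strassen's algorithm: 7^(log2(64)) = 7^6 = 117649 multiplications
Savings: 140608 - 117649 = 22959 multiplications

Standard: 140608 multiplications (52^3). Strassen: 117649 multiplications (7^6, after padding to 64x64). Strassen reduces 8 recursive multiplications to 7 at each level.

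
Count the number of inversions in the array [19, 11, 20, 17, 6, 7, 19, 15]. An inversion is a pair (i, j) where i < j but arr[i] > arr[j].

Finding inversions in [19, 11, 20, 17, 6, 7, 19, 15]:

(0, 1): arr[0]=19 > arr[1]=11
(0, 3): arr[0]=19 > arr[3]=17
(0, 4): arr[0]=19 > arr[4]=6
(0, 5): arr[0]=19 > arr[5]=7
(0, 7): arr[0]=19 > arr[7]=15
(1, 4): arr[1]=11 > arr[4]=6
(1, 5): arr[1]=11 > arr[5]=7
(2, 3): arr[2]=20 > arr[3]=17
(2, 4): arr[2]=20 > arr[4]=6
(2, 5): arr[2]=20 > arr[5]=7
(2, 6): arr[2]=20 > arr[6]=19
(2, 7): arr[2]=20 > arr[7]=15
(3, 4): arr[3]=17 > arr[4]=6
(3, 5): arr[3]=17 > arr[5]=7
(3, 7): arr[3]=17 > arr[7]=15
(6, 7): arr[6]=19 > arr[7]=15

Total inversions: 16

The array has 16 inversion(s): (0,1), (0,3), (0,4), (0,5), (0,7), (1,4), (1,5), (2,3), (2,4), (2,5), (2,6), (2,7), (3,4), (3,5), (3,7), (6,7). Each pair (i,j) satisfies i < j and arr[i] > arr[j].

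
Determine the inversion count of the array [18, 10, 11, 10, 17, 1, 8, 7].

Finding inversions in [18, 10, 11, 10, 17, 1, 8, 7]:

(0, 1): arr[0]=18 > arr[1]=10
(0, 2): arr[0]=18 > arr[2]=11
(0, 3): arr[0]=18 > arr[3]=10
(0, 4): arr[0]=18 > arr[4]=17
(0, 5): arr[0]=18 > arr[5]=1
(0, 6): arr[0]=18 > arr[6]=8
(0, 7): arr[0]=18 > arr[7]=7
(1, 5): arr[1]=10 > arr[5]=1
(1, 6): arr[1]=10 > arr[6]=8
(1, 7): arr[1]=10 > arr[7]=7
(2, 3): arr[2]=11 > arr[3]=10
(2, 5): arr[2]=11 > arr[5]=1
(2, 6): arr[2]=11 > arr[6]=8
(2, 7): arr[2]=11 > arr[7]=7
(3, 5): arr[3]=10 > arr[5]=1
(3, 6): arr[3]=10 > arr[6]=8
(3, 7): arr[3]=10 > arr[7]=7
(4, 5): arr[4]=17 > arr[5]=1
(4, 6): arr[4]=17 > arr[6]=8
(4, 7): arr[4]=17 > arr[7]=7
(6, 7): arr[6]=8 > arr[7]=7

Total inversions: 21

The array has 21 inversion(s): (0,1), (0,2), (0,3), (0,4), (0,5), (0,6), (0,7), (1,5), (1,6), (1,7), (2,3), (2,5), (2,6), (2,7), (3,5), (3,6), (3,7), (4,5), (4,6), (4,7), (6,7). Each pair (i,j) satisfies i < j and arr[i] > arr[j].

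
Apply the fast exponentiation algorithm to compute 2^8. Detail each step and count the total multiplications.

Computing 2^8 by squaring (build up from 2^1; each line after the first costs one multiplication):

2^1 = 2
2^2 = (2^1)^2 = 2^2 = 4
2^4 = (2^2)^2 = 4^2 = 16
2^8 = (2^4)^2 = 16^2 = 256

Result: 256
Multiplications needed: 3 (3 lines after 2^1)

2^8 = 256. Using exponentiation by squaring, this requires 3 multiplications. The key idea: if the exponent is even, square the half-power; if odd, multiply by the base once.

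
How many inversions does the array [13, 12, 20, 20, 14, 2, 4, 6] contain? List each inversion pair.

Finding inversions in [13, 12, 20, 20, 14, 2, 4, 6]:

(0, 1): arr[0]=13 > arr[1]=12
(0, 5): arr[0]=13 > arr[5]=2
(0, 6): arr[0]=13 > arr[6]=4
(0, 7): arr[0]=13 > arr[7]=6
(1, 5): arr[1]=12 > arr[5]=2
(1, 6): arr[1]=12 > arr[6]=4
(1, 7): arr[1]=12 > arr[7]=6
(2, 4): arr[2]=20 > arr[4]=14
(2, 5): arr[2]=20 > arr[5]=2
(2, 6): arr[2]=20 > arr[6]=4
(2, 7): arr[2]=20 > arr[7]=6
(3, 4): arr[3]=20 > arr[4]=14
(3, 5): arr[3]=20 > arr[5]=2
(3, 6): arr[3]=20 > arr[6]=4
(3, 7): arr[3]=20 > arr[7]=6
(4, 5): arr[4]=14 > arr[5]=2
(4, 6): arr[4]=14 > arr[6]=4
(4, 7): arr[4]=14 > arr[7]=6

Total inversions: 18

The array has 18 inversion(s): (0,1), (0,5), (0,6), (0,7), (1,5), (1,6), (1,7), (2,4), (2,5), (2,6), (2,7), (3,4), (3,5), (3,6), (3,7), (4,5), (4,6), (4,7). Each pair (i,j) satisfies i < j and arr[i] > arr[j].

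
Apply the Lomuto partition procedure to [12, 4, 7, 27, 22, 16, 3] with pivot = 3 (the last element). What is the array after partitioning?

Lomuto partition with pivot = 3:

Initial array: [12, 4, 7, 27, 22, 16, 3]

arr[0]=12 > 3: no swap
arr[1]=4 > 3: no swap
arr[2]=7 > 3: no swap
arr[3]=27 > 3: no swap
arr[4]=22 > 3: no swap
arr[5]=16 > 3: no swap

Place pivot at position 0: [3, 4, 7, 27, 22, 16, 12]
Pivot position: 0

After partitioning with pivot 3, the array becomes [3, 4, 7, 27, 22, 16, 12]. The pivot is placed at index 0. All elements to the left of the pivot are <= 3, and all elements to the right are > 3.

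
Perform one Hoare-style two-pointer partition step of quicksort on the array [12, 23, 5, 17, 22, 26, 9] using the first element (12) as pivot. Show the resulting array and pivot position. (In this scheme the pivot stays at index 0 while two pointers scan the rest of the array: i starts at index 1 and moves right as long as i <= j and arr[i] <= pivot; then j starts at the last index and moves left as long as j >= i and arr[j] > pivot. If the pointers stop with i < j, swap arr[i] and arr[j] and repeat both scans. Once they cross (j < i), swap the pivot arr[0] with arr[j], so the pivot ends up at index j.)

Hoare-style two-pointer partition with pivot = 12:

Initial array: [12, 23, 5, 17, 22, 26, 9]

Pointers start at i = 1, j = 6.
i stops at index 1 (arr[1]=23 > 12), j stops at index 6 (arr[6]=9 <= 12): swap arr[1] and arr[6], array becomes [12, 9, 5, 17, 22, 26, 23]
i ends at 3, j ends at 2: the pointers have crossed (j < i), so scanning stops.

Swap pivot arr[0] with arr[2] to place pivot at position 2: [5, 9, 12, 17, 22, 26, 23]
Pivot position: 2

After partitioning with pivot 12, the array becomes [5, 9, 12, 17, 22, 26, 23]. The pivot is placed at index 2. All elements to the left of the pivot are <= 12, and all elements to the right are > 12.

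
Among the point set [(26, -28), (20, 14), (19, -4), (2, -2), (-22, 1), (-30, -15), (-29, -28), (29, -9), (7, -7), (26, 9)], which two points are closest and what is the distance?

Computing all pairwise distances among 10 points:

d((26, -28), (20, 14)) = 42.4264
d((26, -28), (19, -4)) = 25.0
d((26, -28), (2, -2)) = 35.3836
d((26, -28), (-22, 1)) = 56.0803
d((26, -28), (-30, -15)) = 57.4891
d((26, -28), (-29, -28)) = 55.0
d((26, -28), (29, -9)) = 19.2354
d((26, -28), (7, -7)) = 28.3196
d((26, -28), (26, 9)) = 37.0
d((20, 14), (19, -4)) = 18.0278
d((20, 14), (2, -2)) = 24.0832
d((20, 14), (-22, 1)) = 43.9659
d((20, 14), (-30, -15)) = 57.8014
d((20, 14), (-29, -28)) = 64.5368
d((20, 14), (29, -9)) = 24.6982
d((20, 14), (7, -7)) = 24.6982
d((20, 14), (26, 9)) = 7.8102
d((19, -4), (2, -2)) = 17.1172
d((19, -4), (-22, 1)) = 41.3038
d((19, -4), (-30, -15)) = 50.2195
d((19, -4), (-29, -28)) = 53.6656
d((19, -4), (29, -9)) = 11.1803
d((19, -4), (7, -7)) = 12.3693
d((19, -4), (26, 9)) = 14.7648
d((2, -2), (-22, 1)) = 24.1868
d((2, -2), (-30, -15)) = 34.5398
d((2, -2), (-29, -28)) = 40.4599
d((2, -2), (29, -9)) = 27.8927
d((2, -2), (7, -7)) = 7.0711 <-- minimum
d((2, -2), (26, 9)) = 26.4008
d((-22, 1), (-30, -15)) = 17.8885
d((-22, 1), (-29, -28)) = 29.8329
d((-22, 1), (29, -9)) = 51.9711
d((-22, 1), (7, -7)) = 30.0832
d((-22, 1), (26, 9)) = 48.6621
d((-30, -15), (-29, -28)) = 13.0384
d((-30, -15), (29, -9)) = 59.3043
d((-30, -15), (7, -7)) = 37.855
d((-30, -15), (26, 9)) = 60.9262
d((-29, -28), (29, -9)) = 61.0328
d((-29, -28), (7, -7)) = 41.6773
d((-29, -28), (26, 9)) = 66.2873
d((29, -9), (7, -7)) = 22.0907
d((29, -9), (26, 9)) = 18.2483
d((7, -7), (26, 9)) = 24.8395

Closest pair: (2, -2) and (7, -7) with distance 7.0711

The closest pair is (2, -2) and (7, -7) with Euclidean distance 7.0711. For 10 points, brute-force pairwise comparison is shown above. For large n, the divide-and-conquer algorithm (sort by x, recurse on halves, check the dividing strip) achieves O(n log n).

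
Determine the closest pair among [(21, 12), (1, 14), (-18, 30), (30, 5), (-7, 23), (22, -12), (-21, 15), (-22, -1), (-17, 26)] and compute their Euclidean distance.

Computing all pairwise distances among 9 points:

d((21, 12), (1, 14)) = 20.0998
d((21, 12), (-18, 30)) = 42.9535
d((21, 12), (30, 5)) = 11.4018
d((21, 12), (-7, 23)) = 30.0832
d((21, 12), (22, -12)) = 24.0208
d((21, 12), (-21, 15)) = 42.107
d((21, 12), (-22, -1)) = 44.9222
d((21, 12), (-17, 26)) = 40.4969
d((1, 14), (-18, 30)) = 24.8395
d((1, 14), (30, 5)) = 30.3645
d((1, 14), (-7, 23)) = 12.0416
d((1, 14), (22, -12)) = 33.4215
d((1, 14), (-21, 15)) = 22.0227
d((1, 14), (-22, -1)) = 27.4591
d((1, 14), (-17, 26)) = 21.6333
d((-18, 30), (30, 5)) = 54.1202
d((-18, 30), (-7, 23)) = 13.0384
d((-18, 30), (22, -12)) = 58.0
d((-18, 30), (-21, 15)) = 15.2971
d((-18, 30), (-22, -1)) = 31.257
d((-18, 30), (-17, 26)) = 4.1231 <-- minimum
d((30, 5), (-7, 23)) = 41.1461
d((30, 5), (22, -12)) = 18.7883
d((30, 5), (-21, 15)) = 51.9711
d((30, 5), (-22, -1)) = 52.345
d((30, 5), (-17, 26)) = 51.4782
d((-7, 23), (22, -12)) = 45.4533
d((-7, 23), (-21, 15)) = 16.1245
d((-7, 23), (-22, -1)) = 28.3019
d((-7, 23), (-17, 26)) = 10.4403
d((22, -12), (-21, 15)) = 50.774
d((22, -12), (-22, -1)) = 45.3542
d((22, -12), (-17, 26)) = 54.4518
d((-21, 15), (-22, -1)) = 16.0312
d((-21, 15), (-17, 26)) = 11.7047
d((-22, -1), (-17, 26)) = 27.4591

Closest pair: (-18, 30) and (-17, 26) with distance 4.1231

The closest pair is (-18, 30) and (-17, 26) with Euclidean distance 4.1231. For 9 points, brute-force pairwise comparison is shown above. For large n, the divide-and-conquer algorithm (sort by x, recurse on halves, check the dividing strip) achieves O(n log n).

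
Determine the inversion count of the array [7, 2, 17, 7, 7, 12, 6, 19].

Finding inversions in [7, 2, 17, 7, 7, 12, 6, 19]:

(0, 1): arr[0]=7 > arr[1]=2
(0, 6): arr[0]=7 > arr[6]=6
(2, 3): arr[2]=17 > arr[3]=7
(2, 4): arr[2]=17 > arr[4]=7
(2, 5): arr[2]=17 > arr[5]=12
(2, 6): arr[2]=17 > arr[6]=6
(3, 6): arr[3]=7 > arr[6]=6
(4, 6): arr[4]=7 > arr[6]=6
(5, 6): arr[5]=12 > arr[6]=6

Total inversions: 9

The array has 9 inversion(s): (0,1), (0,6), (2,3), (2,4), (2,5), (2,6), (3,6), (4,6), (5,6). Each pair (i,j) satisfies i < j and arr[i] > arr[j].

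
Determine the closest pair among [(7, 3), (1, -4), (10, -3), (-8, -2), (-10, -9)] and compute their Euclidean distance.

Computing all pairwise distances among 5 points:

d((7, 3), (1, -4)) = 9.2195
d((7, 3), (10, -3)) = 6.7082 <-- minimum
d((7, 3), (-8, -2)) = 15.8114
d((7, 3), (-10, -9)) = 20.8087
d((1, -4), (10, -3)) = 9.0554
d((1, -4), (-8, -2)) = 9.2195
d((1, -4), (-10, -9)) = 12.083
d((10, -3), (-8, -2)) = 18.0278
d((10, -3), (-10, -9)) = 20.8806
d((-8, -2), (-10, -9)) = 7.2801

Closest pair: (7, 3) and (10, -3) with distance 6.7082

The closest pair is (7, 3) and (10, -3) with Euclidean distance 6.7082. For 5 points, brute-force pairwise comparison is shown above. For large n, the divide-and-conquer algorithm (sort by x, recurse on halves, check the dividing strip) achieves O(n log n).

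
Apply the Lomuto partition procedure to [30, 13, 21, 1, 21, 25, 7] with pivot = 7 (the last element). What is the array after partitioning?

Lomuto partition with pivot = 7:

Initial array: [30, 13, 21, 1, 21, 25, 7]

arr[0]=30 > 7: no swap
arr[1]=13 > 7: no swap
arr[2]=21 > 7: no swap
arr[3]=1 <= 7: swap with position 0, array becomes [1, 13, 21, 30, 21, 25, 7]
arr[4]=21 > 7: no swap
arr[5]=25 > 7: no swap

Place pivot at position 1: [1, 7, 21, 30, 21, 25, 13]
Pivot position: 1

After partitioning with pivot 7, the array becomes [1, 7, 21, 30, 21, 25, 13]. The pivot is placed at index 1. All elements to the left of the pivot are <= 7, and all elements to the right are > 7.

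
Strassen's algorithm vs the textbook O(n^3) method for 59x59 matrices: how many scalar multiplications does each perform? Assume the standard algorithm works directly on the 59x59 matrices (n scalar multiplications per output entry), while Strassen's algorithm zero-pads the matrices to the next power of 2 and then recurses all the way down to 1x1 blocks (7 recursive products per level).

Matrix multiplication for 59x59 matrices:

Strassen's algorithm requires power-of-2 dimensions. Pad 59x59 to 64x64 (next power of 2).

Standard algorithm: 59^3 = 205379 multiplications
Strassen's algorithm: 7^(log2(64)) = 7^6 = 117649 multiplications
Savings: 205379 - 117649 = 87730 multiplications

Standard: 205379 multiplications (59^3). Strassen: 117649 multiplications (7^6, after padding to 64x64). Strassen reduces 8 recursive multiplications to 7 at each level.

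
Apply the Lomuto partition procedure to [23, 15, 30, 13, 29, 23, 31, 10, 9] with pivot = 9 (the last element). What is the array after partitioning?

Lomuto partition with pivot = 9:

Initial array: [23, 15, 30, 13, 29, 23, 31, 10, 9]

arr[0]=23 > 9: no swap
arr[1]=15 > 9: no swap
arr[2]=30 > 9: no swap
arr[3]=13 > 9: no swap
arr[4]=29 > 9: no swap
arr[5]=23 > 9: no swap
arr[6]=31 > 9: no swap
arr[7]=10 > 9: no swap

Place pivot at position 0: [9, 15, 30, 13, 29, 23, 31, 10, 23]
Pivot position: 0

After partitioning with pivot 9, the array becomes [9, 15, 30, 13, 29, 23, 31, 10, 23]. The pivot is placed at index 0. All elements to the left of the pivot are <= 9, and all elements to the right are > 9.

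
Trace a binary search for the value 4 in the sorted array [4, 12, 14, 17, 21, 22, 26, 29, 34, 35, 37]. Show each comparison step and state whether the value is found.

Binary search for 4 in [4, 12, 14, 17, 21, 22, 26, 29, 34, 35, 37]:

lo=0, hi=10, mid=5, arr[mid]=22 -> 22 > 4, search left half
lo=0, hi=4, mid=2, arr[mid]=14 -> 14 > 4, search left half
lo=0, hi=1, mid=0, arr[mid]=4 -> Found target at index 0!

Binary search finds 4 at index 0 after 3 comparisons. The search repeatedly halves the search space by comparing with the middle element.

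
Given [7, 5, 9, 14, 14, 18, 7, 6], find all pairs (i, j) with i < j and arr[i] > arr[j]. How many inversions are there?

Finding inversions in [7, 5, 9, 14, 14, 18, 7, 6]:

(0, 1): arr[0]=7 > arr[1]=5
(0, 7): arr[0]=7 > arr[7]=6
(2, 6): arr[2]=9 > arr[6]=7
(2, 7): arr[2]=9 > arr[7]=6
(3, 6): arr[3]=14 > arr[6]=7
(3, 7): arr[3]=14 > arr[7]=6
(4, 6): arr[4]=14 > arr[6]=7
(4, 7): arr[4]=14 > arr[7]=6
(5, 6): arr[5]=18 > arr[6]=7
(5, 7): arr[5]=18 > arr[7]=6
(6, 7): arr[6]=7 > arr[7]=6

Total inversions: 11

The array has 11 inversion(s): (0,1), (0,7), (2,6), (2,7), (3,6), (3,7), (4,6), (4,7), (5,6), (5,7), (6,7). Each pair (i,j) satisfies i < j and arr[i] > arr[j].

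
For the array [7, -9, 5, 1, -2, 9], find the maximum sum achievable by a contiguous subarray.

Using Kadane's algorithm on [7, -9, 5, 1, -2, 9]:

Scanning through the array:
Position 1 (value -9): max_ending_here = -2, max_so_far = 7
Position 2 (value 5): max_ending_here = 5, max_so_far = 7
Position 3 (value 1): max_ending_here = 6, max_so_far = 7
Position 4 (value -2): max_ending_here = 4, max_so_far = 7
Position 5 (value 9): max_ending_here = 13, max_so_far = 13

Maximum subarray: [5, 1, -2, 9]
Maximum sum: 13

The maximum subarray is [5, 1, -2, 9] with sum 13. This subarray runs from index 2 to index 5.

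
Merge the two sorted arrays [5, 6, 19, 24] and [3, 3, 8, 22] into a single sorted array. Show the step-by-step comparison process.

Merging process:

Compare 5 vs 3: take 3 from right. Merged: [3]
Compare 5 vs 3: take 3 from right. Merged: [3, 3]
Compare 5 vs 8: take 5 from left. Merged: [3, 3, 5]
Compare 6 vs 8: take 6 from left. Merged: [3, 3, 5, 6]
Compare 19 vs 8: take 8 from right. Merged: [3, 3, 5, 6, 8]
Compare 19 vs 22: take 19 from left. Merged: [3, 3, 5, 6, 8, 19]
Compare 24 vs 22: take 22 from right. Merged: [3, 3, 5, 6, 8, 19, 22]
Append remaining from left: [24]. Merged: [3, 3, 5, 6, 8, 19, 22, 24]

Final merged array: [3, 3, 5, 6, 8, 19, 22, 24]
Total comparisons: 7

The merged array is [3, 3, 5, 6, 8, 19, 22, 24], requiring 7 comparisons. The merge step runs in O(n) time where n is the total number of elements.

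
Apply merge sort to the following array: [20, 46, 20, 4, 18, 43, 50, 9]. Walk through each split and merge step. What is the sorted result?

Merge sort trace:

Split: [20, 46, 20, 4, 18, 43, 50, 9] -> [20, 46, 20, 4] and [18, 43, 50, 9]
  Split: [20, 46, 20, 4] -> [20, 46] and [20, 4]
    Split: [20, 46] -> [20] and [46]
    Merge: [20] + [46] -> [20, 46]
    Split: [20, 4] -> [20] and [4]
    Merge: [20] + [4] -> [4, 20]
  Merge: [20, 46] + [4, 20] -> [4, 20, 20, 46]
  Split: [18, 43, 50, 9] -> [18, 43] and [50, 9]
    Split: [18, 43] -> [18] and [43]
    Merge: [18] + [43] -> [18, 43]
    Split: [50, 9] -> [50] and [9]
    Merge: [50] + [9] -> [9, 50]
  Merge: [18, 43] + [9, 50] -> [9, 18, 43, 50]
Merge: [4, 20, 20, 46] + [9, 18, 43, 50] -> [4, 9, 18, 20, 20, 43, 46, 50]

Final sorted array: [4, 9, 18, 20, 20, 43, 46, 50]

The merge sort proceeds by recursively splitting the array and merging sorted halves.
After all merges, the sorted array is [4, 9, 18, 20, 20, 43, 46, 50].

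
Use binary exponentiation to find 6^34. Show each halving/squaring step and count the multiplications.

Computing 6^34 by squaring (build up from 6^1; each line after the first costs one multiplication):

6^1 = 6
6^2 = (6^1)^2 = 6^2 = 36
6^4 = (6^2)^2 = 36^2 = 1296
6^8 = (6^4)^2 = 1296^2 = 1679616
6^16 = (6^8)^2 = 1679616^2 = 2821109907456
6^17 = 6 * 6^16 = 6 * 2821109907456 = 16926659444736
6^34 = (6^17)^2 = 16926659444736^2 = 286511799958070431838109696

Result: 286511799958070431838109696
Multiplications needed: 6 (6 lines after 6^1)

6^34 = 286511799958070431838109696. Using exponentiation by squaring, this requires 6 multiplications. The key idea: if the exponent is even, square the half-power; if odd, multiply by the base once.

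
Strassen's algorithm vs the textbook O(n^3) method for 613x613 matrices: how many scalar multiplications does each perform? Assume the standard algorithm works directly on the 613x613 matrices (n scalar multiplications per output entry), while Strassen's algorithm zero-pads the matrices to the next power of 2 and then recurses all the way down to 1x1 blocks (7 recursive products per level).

Matrix multiplication for 613x613 matrices:

Strassen's algorithm requires power-of-2 dimensions. Pad 613x613 to 1024x1024 (next power of 2).

Standard algorithm: 613^3 = 230346397 multiplications
Strassen's algorithm: 7^(log2(1024)) = 7^10 = 282475249 multiplications
Difference: 230346397 - 282475249 = -52128852 (Strassen uses MORE here due to padding overhead — for small or just-over-power-of-2 n, padding can outweigh the per-level savings)

Standard: 230346397 multiplications (613^3). Strassen: 282475249 multiplications (7^10, after padding to 1024x1024). Strassen reduces 8 recursive multiplications to 7 at each level.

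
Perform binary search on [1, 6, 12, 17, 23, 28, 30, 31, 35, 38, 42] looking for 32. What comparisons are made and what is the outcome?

Binary search for 32 in [1, 6, 12, 17, 23, 28, 30, 31, 35, 38, 42]:

lo=0, hi=10, mid=5, arr[mid]=28 -> 28 < 32, search right half
lo=6, hi=10, mid=8, arr[mid]=35 -> 35 > 32, search left half
lo=6, hi=7, mid=6, arr[mid]=30 -> 30 < 32, search right half
lo=7, hi=7, mid=7, arr[mid]=31 -> 31 < 32, search right half
lo=8 > hi=7, target 32 not found

Binary search determines that 32 is not in the array after 4 comparisons. The search space was exhausted without finding the target.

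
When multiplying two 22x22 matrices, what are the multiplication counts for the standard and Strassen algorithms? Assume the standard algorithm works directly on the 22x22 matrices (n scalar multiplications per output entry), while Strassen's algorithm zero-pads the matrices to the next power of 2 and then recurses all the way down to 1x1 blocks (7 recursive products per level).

Matrix multiplication for 22x22 matrices:

Strassen's algorithm requires power-of-2 dimensions. Pad 22x22 to 32x32 (next power of 2).

Standard algorithm: 22^3 = 10648 multiplications
Strassen's algorithm: 7^(log2(32)) = 7^5 = 16807 multiplications
Difference: 10648 - 16807 = -6159 (Strassen uses MORE here due to padding overhead — for small or just-over-power-of-2 n, padding can outweigh the per-level savings)

Standard: 10648 multiplications (22^3). Strassen: 16807 multiplications (7^5, after padding to 32x32). Strassen reduces 8 recursive multiplications to 7 at each level.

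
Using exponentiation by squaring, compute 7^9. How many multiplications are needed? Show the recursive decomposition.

Computing 7^9 by squaring (build up from 7^1; each line after the first costs one multiplication):

7^1 = 7
7^2 = (7^1)^2 = 7^2 = 49
7^4 = (7^2)^2 = 49^2 = 2401
7^8 = (7^4)^2 = 2401^2 = 5764801
7^9 = 7 * 7^8 = 7 * 5764801 = 40353607

Result: 40353607
Multiplications needed: 4 (4 lines after 7^1)

7^9 = 40353607. Using exponentiation by squaring, this requires 4 multiplications. The key idea: if the exponent is even, square the half-power; if odd, multiply by the base once.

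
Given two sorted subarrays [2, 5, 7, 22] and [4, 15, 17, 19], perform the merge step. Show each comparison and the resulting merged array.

Merging process:

Compare 2 vs 4: take 2 from left. Merged: [2]
Compare 5 vs 4: take 4 from right. Merged: [2, 4]
Compare 5 vs 15: take 5 from left. Merged: [2, 4, 5]
Compare 7 vs 15: take 7 from left. Merged: [2, 4, 5, 7]
Compare 22 vs 15: take 15 from right. Merged: [2, 4, 5, 7, 15]
Compare 22 vs 17: take 17 from right. Merged: [2, 4, 5, 7, 15, 17]
Compare 22 vs 19: take 19 from right. Merged: [2, 4, 5, 7, 15, 17, 19]
Append remaining from left: [22]. Merged: [2, 4, 5, 7, 15, 17, 19, 22]

Final merged array: [2, 4, 5, 7, 15, 17, 19, 22]
Total comparisons: 7

The merged array is [2, 4, 5, 7, 15, 17, 19, 22], requiring 7 comparisons. The merge step runs in O(n) time where n is the total number of elements.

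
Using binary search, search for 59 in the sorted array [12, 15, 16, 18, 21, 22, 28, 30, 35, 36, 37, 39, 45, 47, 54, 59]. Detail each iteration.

Binary search for 59 in [12, 15, 16, 18, 21, 22, 28, 30, 35, 36, 37, 39, 45, 47, 54, 59]:

lo=0, hi=15, mid=7, arr[mid]=30 -> 30 < 59, search right half
lo=8, hi=15, mid=11, arr[mid]=39 -> 39 < 59, search right half
lo=12, hi=15, mid=13, arr[mid]=47 -> 47 < 59, search right half
lo=14, hi=15, mid=14, arr[mid]=54 -> 54 < 59, search right half
lo=15, hi=15, mid=15, arr[mid]=59 -> Found target at index 15!

Binary search finds 59 at index 15 after 5 comparisons. The search repeatedly halves the search space by comparing with the middle element.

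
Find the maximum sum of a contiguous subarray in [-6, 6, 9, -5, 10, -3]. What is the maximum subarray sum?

Using Kadane's algorithm on [-6, 6, 9, -5, 10, -3]:

Scanning through the array:
Position 1 (value 6): max_ending_here = 6, max_so_far = 6
Position 2 (value 9): max_ending_here = 15, max_so_far = 15
Position 3 (value -5): max_ending_here = 10, max_so_far = 15
Position 4 (value 10): max_ending_here = 20, max_so_far = 20
Position 5 (value -3): max_ending_here = 17, max_so_far = 20

Maximum subarray: [6, 9, -5, 10]
Maximum sum: 20

The maximum subarray is [6, 9, -5, 10] with sum 20. This subarray runs from index 1 to index 4.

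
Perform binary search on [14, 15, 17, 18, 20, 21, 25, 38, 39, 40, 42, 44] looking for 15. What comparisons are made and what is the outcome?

Binary search for 15 in [14, 15, 17, 18, 20, 21, 25, 38, 39, 40, 42, 44]:

lo=0, hi=11, mid=5, arr[mid]=21 -> 21 > 15, search left half
lo=0, hi=4, mid=2, arr[mid]=17 -> 17 > 15, search left half
lo=0, hi=1, mid=0, arr[mid]=14 -> 14 < 15, search right half
lo=1, hi=1, mid=1, arr[mid]=15 -> Found target at index 1!

Binary search finds 15 at index 1 after 4 comparisons. The search repeatedly halves the search space by comparing with the middle element.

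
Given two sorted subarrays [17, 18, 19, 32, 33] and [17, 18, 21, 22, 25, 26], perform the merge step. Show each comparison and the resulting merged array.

Merging process:

Compare 17 vs 17: take 17 from left. Merged: [17]
Compare 18 vs 17: take 17 from right. Merged: [17, 17]
Compare 18 vs 18: take 18 from left. Merged: [17, 17, 18]
Compare 19 vs 18: take 18 from right. Merged: [17, 17, 18, 18]
Compare 19 vs 21: take 19 from left. Merged: [17, 17, 18, 18, 19]
Compare 32 vs 21: take 21 from right. Merged: [17, 17, 18, 18, 19, 21]
Compare 32 vs 22: take 22 from right. Merged: [17, 17, 18, 18, 19, 21, 22]
Compare 32 vs 25: take 25 from right. Merged: [17, 17, 18, 18, 19, 21, 22, 25]
Compare 32 vs 26: take 26 from right. Merged: [17, 17, 18, 18, 19, 21, 22, 25, 26]
Append remaining from left: [32, 33]. Merged: [17, 17, 18, 18, 19, 21, 22, 25, 26, 32, 33]

Final merged array: [17, 17, 18, 18, 19, 21, 22, 25, 26, 32, 33]
Total comparisons: 9

The merged array is [17, 17, 18, 18, 19, 21, 22, 25, 26, 32, 33], requiring 9 comparisons. The merge step runs in O(n) time where n is the total number of elements.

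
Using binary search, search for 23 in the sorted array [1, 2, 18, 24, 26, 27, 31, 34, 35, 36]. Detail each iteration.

Binary search for 23 in [1, 2, 18, 24, 26, 27, 31, 34, 35, 36]:

lo=0, hi=9, mid=4, arr[mid]=26 -> 26 > 23, search left half
lo=0, hi=3, mid=1, arr[mid]=2 -> 2 < 23, search right half
lo=2, hi=3, mid=2, arr[mid]=18 -> 18 < 23, search right half
lo=3, hi=3, mid=3, arr[mid]=24 -> 24 > 23, search left half
lo=3 > hi=2, target 23 not found

Binary search determines that 23 is not in the array after 4 comparisons. The search space was exhausted without finding the target.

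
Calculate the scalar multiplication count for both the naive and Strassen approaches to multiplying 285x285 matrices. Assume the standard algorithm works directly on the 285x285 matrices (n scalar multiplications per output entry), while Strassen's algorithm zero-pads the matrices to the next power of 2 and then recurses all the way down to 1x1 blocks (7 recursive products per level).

Matrix multiplication for 285x285 matrices:

Strassen's algorithm requires power-of-2 dimensions. Pad 285x285 to 512x512 (next power of 2).

Standard algorithm: 285^3 = 23149125 multiplications
Strassen's algorithm: 7^(log2(512)) = 7^9 = 40353607 multiplications
Difference: 23149125 - 40353607 = -17204482 (Strassen uses MORE here due to padding overhead — for small or just-over-power-of-2 n, padding can outweigh the per-level savings)

Standard: 23149125 multiplications (285^3). Strassen: 40353607 multiplications (7^9, after padding to 512x512). Strassen reduces 8 recursive multiplications to 7 at each level.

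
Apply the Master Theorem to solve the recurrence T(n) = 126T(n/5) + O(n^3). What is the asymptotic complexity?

Master Theorem for T(n) = 126T(n/5) + O(n^3):

a = 126, b = 5, c = 3
log_b(a) = log_5(126) = 3.0050

Case 1: c = 3 < log_5(126) = 3.0050
T(n) = O(n^(log_5 126))

For T(n) = 126T(n/5) + O(n^3): log_5(126) = 3.0050. This is Case 1 of the Master Theorem (c < log_b(a), work dominated by leaves), giving O(n^(log_5 126)).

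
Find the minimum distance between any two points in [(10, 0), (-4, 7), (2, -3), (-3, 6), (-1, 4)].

Computing all pairwise distances among 5 points:

d((10, 0), (-4, 7)) = 15.6525
d((10, 0), (2, -3)) = 8.544
d((10, 0), (-3, 6)) = 14.3178
d((10, 0), (-1, 4)) = 11.7047
d((-4, 7), (2, -3)) = 11.6619
d((-4, 7), (-3, 6)) = 1.4142 <-- minimum
d((-4, 7), (-1, 4)) = 4.2426
d((2, -3), (-3, 6)) = 10.2956
d((2, -3), (-1, 4)) = 7.6158
d((-3, 6), (-1, 4)) = 2.8284

Closest pair: (-4, 7) and (-3, 6) with distance 1.4142

The closest pair is (-4, 7) and (-3, 6) with Euclidean distance 1.4142. For 5 points, brute-force pairwise comparison is shown above. For large n, the divide-and-conquer algorithm (sort by x, recurse on halves, check the dividing strip) achieves O(n log n).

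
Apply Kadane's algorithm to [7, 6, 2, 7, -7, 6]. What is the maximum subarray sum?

Using Kadane's algorithm on [7, 6, 2, 7, -7, 6]:

Scanning through the array:
Position 1 (value 6): max_ending_here = 13, max_so_far = 13
Position 2 (value 2): max_ending_here = 15, max_so_far = 15
Position 3 (value 7): max_ending_here = 22, max_so_far = 22
Position 4 (value -7): max_ending_here = 15, max_so_far = 22
Position 5 (value 6): max_ending_here = 21, max_so_far = 22

Maximum subarray: [7, 6, 2, 7]
Maximum sum: 22

The maximum subarray is [7, 6, 2, 7] with sum 22. This subarray runs from index 0 to index 3.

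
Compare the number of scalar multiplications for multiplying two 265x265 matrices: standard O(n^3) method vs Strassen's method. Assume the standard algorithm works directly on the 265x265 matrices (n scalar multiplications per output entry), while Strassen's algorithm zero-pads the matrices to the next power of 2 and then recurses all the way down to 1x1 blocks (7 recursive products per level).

Matrix multiplication for 265x265 matrices:

Strassen's algorithm requires power-of-2 dimensions. Pad 265x265 to 512x512 (next power of 2).

Standard algorithm: 265^3 = 18609625 multiplications
Strassen's algorithm: 7^(log2(512)) = 7^9 = 40353607 multiplications
Difference: 18609625 - 40353607 = -21743982 (Strassen uses MORE here due to padding overhead — for small or just-over-power-of-2 n, padding can outweigh the per-level savings)

Standard: 18609625 multiplications (265^3). Strassen: 40353607 multiplications (7^9, after padding to 512x512). Strassen reduces 8 recursive multiplications to 7 at each level.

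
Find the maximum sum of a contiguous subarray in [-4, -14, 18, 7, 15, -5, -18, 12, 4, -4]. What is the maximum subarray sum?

Using Kadane's algorithm on [-4, -14, 18, 7, 15, -5, -18, 12, 4, -4]:

Scanning through the array:
Position 1 (value -14): max_ending_here = -14, max_so_far = -4
Position 2 (value 18): max_ending_here = 18, max_so_far = 18
Position 3 (value 7): max_ending_here = 25, max_so_far = 25
Position 4 (value 15): max_ending_here = 40, max_so_far = 40
Position 5 (value -5): max_ending_here = 35, max_so_far = 40
Position 6 (value -18): max_ending_here = 17, max_so_far = 40
Position 7 (value 12): max_ending_here = 29, max_so_far = 40
Position 8 (value 4): max_ending_here = 33, max_so_far = 40
Position 9 (value -4): max_ending_here = 29, max_so_far = 40

Maximum subarray: [18, 7, 15]
Maximum sum: 40

The maximum subarray is [18, 7, 15] with sum 40. This subarray runs from index 2 to index 4.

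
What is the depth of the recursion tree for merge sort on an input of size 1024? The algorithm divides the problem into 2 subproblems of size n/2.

For divide and conquer with division factor 2:

Problem sizes at each level:
Level 0: 1024
Level 1: 512
Level 2: 256
Level 3: 128
Level 4: 64
Level 5: 32
Level 6: 16
Level 7: 8
Level 8: 4
Level 9: 2
Level 10: 1

The root is level 0 and the size-1 base case is level 10 (the tree spans levels 0 through 10, i.e. 11 levels counting the root), so the depth is the number of divisions: log_2(1024) = 10

The recursion tree depth is log_2(1024) = 10. At each level, the problem size is divided by 2, so it takes 10 divisions to reduce to a base case of size 1. The algorithm makes 2 recursive calls at each level.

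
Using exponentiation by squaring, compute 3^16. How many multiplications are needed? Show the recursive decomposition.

Computing 3^16 by squaring (build up from 3^1; each line after the first costs one multiplication):

3^1 = 3
3^2 = (3^1)^2 = 3^2 = 9
3^4 = (3^2)^2 = 9^2 = 81
3^8 = (3^4)^2 = 81^2 = 6561
3^16 = (3^8)^2 = 6561^2 = 43046721

Result: 43046721
Multiplications needed: 4 (4 lines after 3^1)

3^16 = 43046721. Using exponentiation by squaring, this requires 4 multiplications. The key idea: if the exponent is even, square the half-power; if odd, multiply by the base once.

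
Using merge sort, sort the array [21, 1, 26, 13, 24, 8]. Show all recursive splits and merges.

Merge sort trace:

Split: [21, 1, 26, 13, 24, 8] -> [21, 1, 26] and [13, 24, 8]
  Split: [21, 1, 26] -> [21] and [1, 26]
    Split: [1, 26] -> [1] and [26]
    Merge: [1] + [26] -> [1, 26]
  Merge: [21] + [1, 26] -> [1, 21, 26]
  Split: [13, 24, 8] -> [13] and [24, 8]
    Split: [24, 8] -> [24] and [8]
    Merge: [24] + [8] -> [8, 24]
  Merge: [13] + [8, 24] -> [8, 13, 24]
Merge: [1, 21, 26] + [8, 13, 24] -> [1, 8, 13, 21, 24, 26]

Final sorted array: [1, 8, 13, 21, 24, 26]

The merge sort proceeds by recursively splitting the array and merging sorted halves.
After all merges, the sorted array is [1, 8, 13, 21, 24, 26].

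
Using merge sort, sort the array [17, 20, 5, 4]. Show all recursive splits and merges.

Merge sort trace:

Split: [17, 20, 5, 4] -> [17, 20] and [5, 4]
  Split: [17, 20] -> [17] and [20]
  Merge: [17] + [20] -> [17, 20]
  Split: [5, 4] -> [5] and [4]
  Merge: [5] + [4] -> [4, 5]
Merge: [17, 20] + [4, 5] -> [4, 5, 17, 20]

Final sorted array: [4, 5, 17, 20]

The merge sort proceeds by recursively splitting the array and merging sorted halves.
After all merges, the sorted array is [4, 5, 17, 20].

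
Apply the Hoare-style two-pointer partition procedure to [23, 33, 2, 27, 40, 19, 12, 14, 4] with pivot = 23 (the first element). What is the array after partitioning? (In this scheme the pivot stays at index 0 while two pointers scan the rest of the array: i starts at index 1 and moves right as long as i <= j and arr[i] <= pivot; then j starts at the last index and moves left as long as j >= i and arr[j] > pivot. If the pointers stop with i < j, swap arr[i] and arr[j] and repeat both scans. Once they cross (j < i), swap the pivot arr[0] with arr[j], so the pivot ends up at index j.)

Hoare-style two-pointer partition with pivot = 23:

Initial array: [23, 33, 2, 27, 40, 19, 12, 14, 4]

Pointers start at i = 1, j = 8.
i stops at index 1 (arr[1]=33 > 23), j stops at index 8 (arr[8]=4 <= 23): swap arr[1] and arr[8], array becomes [23, 4, 2, 27, 40, 19, 12, 14, 33]
i stops at index 3 (arr[3]=27 > 23), j stops at index 7 (arr[7]=14 <= 23): swap arr[3] and arr[7], array becomes [23, 4, 2, 14, 40, 19, 12, 27, 33]
i stops at index 4 (arr[4]=40 > 23), j stops at index 6 (arr[6]=12 <= 23): swap arr[4] and arr[6], array becomes [23, 4, 2, 14, 12, 19, 40, 27, 33]
i ends at 6, j ends at 5: the pointers have crossed (j < i), so scanning stops.

Swap pivot arr[0] with arr[5] to place pivot at position 5: [19, 4, 2, 14, 12, 23, 40, 27, 33]
Pivot position: 5

After partitioning with pivot 23, the array becomes [19, 4, 2, 14, 12, 23, 40, 27, 33]. The pivot is placed at index 5. All elements to the left of the pivot are <= 23, and all elements to the right are > 23.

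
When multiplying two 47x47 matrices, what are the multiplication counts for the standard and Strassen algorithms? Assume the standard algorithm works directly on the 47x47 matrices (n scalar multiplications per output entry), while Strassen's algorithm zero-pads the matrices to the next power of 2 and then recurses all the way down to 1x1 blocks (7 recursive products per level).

Matrix multiplication for 47x47 matrices:

Strassen's algorithm requires power-of-2 dimensions. Pad 47x47 to 64x64 (next power of 2).

Standard algorithm: 47^3 = 103823 multiplications
Strassen's algorithm: 7^(log2(64)) = 7^6 = 117649 multiplications
Difference: 103823 - 117649 = -13826 (Strassen uses MORE here due to padding overhead — for small or just-over-power-of-2 n, padding can outweigh the per-level savings)

Standard: 103823 multiplications (47^3). Strassen: 117649 multiplications (7^6, after padding to 64x64). Strassen reduces 8 recursive multiplications to 7 at each level.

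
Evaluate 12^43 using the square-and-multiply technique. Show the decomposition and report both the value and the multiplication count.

Computing 12^43 by squaring (build up from 12^1; each line after the first costs one multiplication):

12^1 = 12
12^2 = (12^1)^2 = 12^2 = 144
12^4 = (12^2)^2 = 144^2 = 20736
12^5 = 12 * 12^4 = 12 * 20736 = 248832
12^10 = (12^5)^2 = 248832^2 = 61917364224
12^20 = (12^10)^2 = 61917364224^2 = 3833759992447475122176
12^21 = 12 * 12^20 = 12 * 3833759992447475122176 = 46005119909369701466112
12^42 = (12^21)^2 = 46005119909369701466112^2 = 2116471057875484488839167999221661362284396544
12^43 = 12 * 12^42 = 12 * 2116471057875484488839167999221661362284396544 = 25397652694505813866070015990659936347412758528

Result: 25397652694505813866070015990659936347412758528
Multiplications needed: 8 (8 lines after 12^1)

12^43 = 25397652694505813866070015990659936347412758528. Using exponentiation by squaring, this requires 8 multiplications. The key idea: if the exponent is even, square the half-power; if odd, multiply by the base once.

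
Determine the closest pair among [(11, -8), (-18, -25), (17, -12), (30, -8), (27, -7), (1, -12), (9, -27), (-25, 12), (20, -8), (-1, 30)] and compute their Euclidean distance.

Computing all pairwise distances among 10 points:

d((11, -8), (-18, -25)) = 33.6155
d((11, -8), (17, -12)) = 7.2111
d((11, -8), (30, -8)) = 19.0
d((11, -8), (27, -7)) = 16.0312
d((11, -8), (1, -12)) = 10.7703
d((11, -8), (9, -27)) = 19.105
d((11, -8), (-25, 12)) = 41.1825
d((11, -8), (20, -8)) = 9.0
d((11, -8), (-1, 30)) = 39.8497
d((-18, -25), (17, -12)) = 37.3363
d((-18, -25), (30, -8)) = 50.9215
d((-18, -25), (27, -7)) = 48.4665
d((-18, -25), (1, -12)) = 23.0217
d((-18, -25), (9, -27)) = 27.074
d((-18, -25), (-25, 12)) = 37.6563
d((-18, -25), (20, -8)) = 41.6293
d((-18, -25), (-1, 30)) = 57.5674
d((17, -12), (30, -8)) = 13.6015
d((17, -12), (27, -7)) = 11.1803
d((17, -12), (1, -12)) = 16.0
d((17, -12), (9, -27)) = 17.0
d((17, -12), (-25, 12)) = 48.3735
d((17, -12), (20, -8)) = 5.0
d((17, -12), (-1, 30)) = 45.6946
d((30, -8), (27, -7)) = 3.1623 <-- minimum
d((30, -8), (1, -12)) = 29.2746
d((30, -8), (9, -27)) = 28.3196
d((30, -8), (-25, 12)) = 58.5235
d((30, -8), (20, -8)) = 10.0
d((30, -8), (-1, 30)) = 49.0408
d((27, -7), (1, -12)) = 26.4764
d((27, -7), (9, -27)) = 26.9072
d((27, -7), (-25, 12)) = 55.3624
d((27, -7), (20, -8)) = 7.0711
d((27, -7), (-1, 30)) = 46.4004
d((1, -12), (9, -27)) = 17.0
d((1, -12), (-25, 12)) = 35.3836
d((1, -12), (20, -8)) = 19.4165
d((1, -12), (-1, 30)) = 42.0476
d((9, -27), (-25, 12)) = 51.7397
d((9, -27), (20, -8)) = 21.9545
d((9, -27), (-1, 30)) = 57.8705
d((-25, 12), (20, -8)) = 49.2443
d((-25, 12), (-1, 30)) = 30.0
d((20, -8), (-1, 30)) = 43.4166

Closest pair: (30, -8) and (27, -7) with distance 3.1623

The closest pair is (30, -8) and (27, -7) with Euclidean distance 3.1623. For 10 points, brute-force pairwise comparison is shown above. For large n, the divide-and-conquer algorithm (sort by x, recurse on halves, check the dividing strip) achieves O(n log n).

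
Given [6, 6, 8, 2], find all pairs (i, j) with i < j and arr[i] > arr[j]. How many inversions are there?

Finding inversions in [6, 6, 8, 2]:

(0, 3): arr[0]=6 > arr[3]=2
(1, 3): arr[1]=6 > arr[3]=2
(2, 3): arr[2]=8 > arr[3]=2

Total inversions: 3

The array has 3 inversion(s): (0,3), (1,3), (2,3). Each pair (i,j) satisfies i < j and arr[i] > arr[j].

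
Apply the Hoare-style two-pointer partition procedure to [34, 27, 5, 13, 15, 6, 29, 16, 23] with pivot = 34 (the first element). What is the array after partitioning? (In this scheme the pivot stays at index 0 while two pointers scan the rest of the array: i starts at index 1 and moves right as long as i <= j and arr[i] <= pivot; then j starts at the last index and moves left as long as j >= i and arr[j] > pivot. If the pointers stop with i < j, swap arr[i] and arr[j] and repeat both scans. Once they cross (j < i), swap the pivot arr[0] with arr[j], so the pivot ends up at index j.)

Hoare-style two-pointer partition with pivot = 34:

Initial array: [34, 27, 5, 13, 15, 6, 29, 16, 23]

Pointers start at i = 1, j = 8.
i ends at 9, j ends at 8: the pointers have crossed (j < i), so scanning stops.

Swap pivot arr[0] with arr[8] to place pivot at position 8: [23, 27, 5, 13, 15, 6, 29, 16, 34]
Pivot position: 8

After partitioning with pivot 34, the array becomes [23, 27, 5, 13, 15, 6, 29, 16, 34]. The pivot is placed at index 8. All elements to the left of the pivot are <= 34, and all elements to the right are > 34.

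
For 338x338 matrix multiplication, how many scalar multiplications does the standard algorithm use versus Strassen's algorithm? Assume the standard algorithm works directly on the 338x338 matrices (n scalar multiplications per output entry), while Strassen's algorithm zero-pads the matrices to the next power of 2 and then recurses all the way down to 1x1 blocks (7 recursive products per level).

Matrix multiplication for 338x338 matrices:

Strassen's algorithm requires power-of-2 dimensions. Pad 338x338 to 512x512 (next power of 2).

Standard algorithm: 338^3 = 38614472 multiplications
Strassen's algorithm: 7^(log2(512)) = 7^9 = 40353607 multiplications
Difference: 38614472 - 40353607 = -1739135 (Strassen uses MORE here due to padding overhead — for small or just-over-power-of-2 n, padding can outweigh the per-level savings)

Standard: 38614472 multiplications (338^3). Strassen: 40353607 multiplications (7^9, after padding to 512x512). Strassen reduces 8 recursive multiplications to 7 at each level.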